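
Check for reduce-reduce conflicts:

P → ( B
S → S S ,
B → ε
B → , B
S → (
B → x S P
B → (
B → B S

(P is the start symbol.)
A reduce-reduce conflict occurs when an LR(0) state has two complete items [A → α .] and [B → β .] — both call for a reduction, and with no lookahead the parser cannot choose between them.

Augment with P' → P and build the canonical LR(0) collection (I0 = CLOSURE({[P' → . P]}), then GOTO on every symbol after a dot until no new states appear). It has 15 states:
  I0: { [P → . ( B], [P' → . P] }  — shift
  I1: { [B → . (], [B → . , B], [B → . B S], [B → . x S P], [B → .], [P → ( . B] }  — shift, reduce
  I2: { [P' → P .] }  — accept
  I3: { [B → ( .] }  — reduce
  I4: { [B → , . B], [B → . (], [B → . , B], [B → . B S], [B → . x S P], [B → .] }  — shift, reduce
  I5: { [B → B . S], [P → ( B .], [S → . (], [S → . S S ,] }  — shift, reduce
  I6: { [B → x . S P], [S → . (], [S → . S S ,] }  — shift
  I7: { [S → ( .] }  — reduce
  I8: { [B → x S . P], [P → . ( B], [S → . (], [S → . S S ,], [S → S . S ,] }  — shift
  I9: { [B → . (], [B → . , B], [B → . B S], [B → . x S P], [B → .], [P → ( . B], [S → ( .] }  — shift, 2 reduces
  I10: { [B → x S P .] }  — reduce
  I11: { [S → . (], [S → . S S ,], [S → S . S ,], [S → S S . ,] }  — shift
  I12: { [S → S S , .] }  — reduce
  I13: { [B → B S .], [S → . (], [S → . S S ,], [S → S . S ,] }  — shift, reduce
  I14: { [B → , B .], [B → B . S], [S → . (], [S → . S S ,] }  — shift, reduce

I9 contains complete items [B → .], [S → ( .] — reduce-reduce conflict.

Answer: Yes — I9: [B → .] vs [S → ( .]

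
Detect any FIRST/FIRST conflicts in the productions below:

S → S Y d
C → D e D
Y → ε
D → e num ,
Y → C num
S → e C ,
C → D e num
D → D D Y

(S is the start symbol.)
A FIRST/FIRST conflict occurs when two productions N → α and N → β for the same non-terminal have FIRST(α) ∩ FIRST(β) ≠ ∅ (with ε ∈ FIRST of a nullable right-hand side, so two nullable alternatives also conflict).

FIRST sets of the non-terminals at (or reachable through a nullable prefix from) the front of some alternative:
  FIRST(S) = { 'e' }
  FIRST(D) = { 'e' }
  FIRST(C) = { 'e' }

Productions for S:
  S → S Y d: FIRST = { 'e' }
  S → e C ,: FIRST = { 'e' }
Productions for C:
  C → D e D: FIRST = { 'e' }
  C → D e num: FIRST = { 'e' }
Productions for Y:
  Y → ε: FIRST = { ε }
  Y → C num: FIRST = { 'e' }
Productions for D:
  D → e num ,: FIRST = { 'e' }
  D → D D Y: FIRST = { 'e' }

Conflict for S: S → S Y d and S → e C ,
  Overlap: { 'e' }
Conflict for C: C → D e D and C → D e num
  Overlap: { 'e' }
Conflict for D: D → e num , and D → D D Y
  Overlap: { 'e' }

Answer: Yes. S → S Y d / S → e C ',' on { 'e' }; C → D e D / C → D e num on { 'e' }; D → e num ',' / D → D D Y on { 'e' }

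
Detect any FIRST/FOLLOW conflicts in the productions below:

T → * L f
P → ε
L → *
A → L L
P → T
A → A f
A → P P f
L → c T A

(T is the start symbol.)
Nullable non-terminals: P.
FIRST sets used below: FIRST(T) = { '*' }

P: nullable alternative(s) P → ε; FOLLOW(P) = { '*', 'f' }
  P → ε: FIRST \ {ε} = { } — this is the only nullable alternative, skip
  P → T: FIRST \ {ε} = { '*' } — overlaps FOLLOW(P) on { '*' }: CONFLICT

A, L, T have no nullable alternative, so no FIRST/FOLLOW check is needed there.

So the grammar has 1 FIRST/FOLLOW conflict (marked CONFLICT above).

Answer: Yes. P → T with FOLLOW(P) on { '*' }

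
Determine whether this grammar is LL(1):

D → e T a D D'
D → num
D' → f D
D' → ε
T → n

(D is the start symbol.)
No. Predict set conflict for D': { 'f' }

A grammar is LL(1) if for each non-terminal N with multiple productions, the predict sets of those productions are pairwise disjoint, where PREDICT(N → α) = (FIRST(α) \ {ε}) ∪ (FOLLOW(N) if α ⇒* ε).

Relevant sets:
  FOLLOW(D') = { $, 'f' }

For D:
  PREDICT(D → e T a D D') = { 'e' }
  PREDICT(D → num) = { 'num' }
For D':
  PREDICT(D' → f D) = { 'f' }
  PREDICT(D' → ε) = { $, 'f' }
T has a single production, so nothing to check there.

Conflict found: Predict set conflict for D': { 'f' }
The grammar is NOT LL(1).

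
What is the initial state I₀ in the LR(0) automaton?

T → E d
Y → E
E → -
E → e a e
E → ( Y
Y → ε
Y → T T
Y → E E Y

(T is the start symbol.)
First, augment the grammar with T' → T
I₀ = CLOSURE({ [T' → . T] }):
  [T' → . T] has the dot before T: add [T → . E d]
  [T → . E d] has the dot before E: add [E → . -], [E → . e a e], [E → . ( Y]
No further items can be added.

I₀ = { [E → . ( Y], [E → . -], [E → . e a e], [T → . E d], [T' → . T] }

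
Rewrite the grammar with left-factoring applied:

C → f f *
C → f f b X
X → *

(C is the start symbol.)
C → f f C'
C' → *
C' → b X
X → *

Left-factoring transforms A → αβ₁ | αβ₂ into A → αA' and A' → β₁ | β₂
(α is the longest common prefix among the alternatives). Repeat until
no nonterminal has two alternatives with a common prefix.

Round 1: C has alternatives sharing prefix 'f f'. Introduce C': C → f f C'
  Add: C' → *
  Add: C' → b X

No remaining common prefixes — done.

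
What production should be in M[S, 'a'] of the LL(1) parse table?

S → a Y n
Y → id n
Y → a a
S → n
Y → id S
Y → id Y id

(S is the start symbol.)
S → a Y n

To find M[S, 'a'], we find productions for S where 'a' is in the predict set (PREDICT(N → α) = (FIRST(α) \ {ε}) ∪ (FOLLOW(N) if α ⇒* ε)).

S → a Y n: PREDICT = { 'a' }
  'a' is in predict set, so this production goes in M[S, 'a']
S → n: PREDICT = { 'n' }

M[S, 'a'] = S → a Y n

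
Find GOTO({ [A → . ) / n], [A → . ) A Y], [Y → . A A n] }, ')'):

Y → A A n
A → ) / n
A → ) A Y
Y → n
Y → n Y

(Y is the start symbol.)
{ [A → ) . / n], [A → ) . A Y], [A → . ) / n], [A → . ) A Y] }

GOTO(I, ')') = CLOSURE({ [A → αX.β] : [A → α.Xβ] ∈ I, X = ')' })

Items with dot before ')', with the dot advanced:
  [A → . ) / n] → [A → ) . / n]
  [A → . ) A Y] → [A → ) . A Y]
Closure of the advanced items:
  [A → ) . A Y] has the dot before A: add [A → . ) / n], [A → . ) A Y]

GOTO = { [A → ) . / n], [A → ) . A Y], [A → . ) / n], [A → . ) A Y] }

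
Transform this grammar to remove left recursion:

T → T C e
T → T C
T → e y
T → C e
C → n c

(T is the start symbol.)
T is directly left-recursive. The standard transformation for
  A → A α₁ | ... | A α_m | β₁ | ... | β_n
is
  A  → β₁ A' | ... | β_n A'
  A' → α₁ A' | ... | α_m A' | ε

T → e y becomes T → e y T'
T → C e becomes T → C e T'
T → T C e becomes T' → C e T'
T → T C becomes T' → C T'
Add T' → ε

Productions for other non-terminals are unchanged:
  C → n c

Resulting grammar:
T → e y T'
T → C e T'
T' → C e T'
T' → C T'
T' → ε
C → n c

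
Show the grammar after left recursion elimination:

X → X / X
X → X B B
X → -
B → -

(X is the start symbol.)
X → - X'
X' → / X X'
X' → B B X'
X' → ε
B → -

X is directly left-recursive. The standard transformation for
  A → A α₁ | ... | A α_m | β₁ | ... | β_n
is
  A  → β₁ A' | ... | β_n A'
  A' → α₁ A' | ... | α_m A' | ε

X → - becomes X → - X'
X → X / X becomes X' → / X X'
X → X B B becomes X' → B B X'
Add X' → ε

Productions for other non-terminals are unchanged:
  B → -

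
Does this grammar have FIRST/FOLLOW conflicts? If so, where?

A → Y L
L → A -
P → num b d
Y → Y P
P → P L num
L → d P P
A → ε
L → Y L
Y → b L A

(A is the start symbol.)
Yes. A → Y L with FOLLOW(A) on { 'b' }

A FIRST/FOLLOW conflict occurs when a non-terminal N has a nullable alternative N → β (β ⇒* ε) and another alternative N → α with FIRST(α) ∩ FOLLOW(N) ≠ ∅: on such a lookahead the parser cannot decide between expanding α and letting N vanish via β.

Nullable non-terminals: A.
FIRST sets used below: FIRST(Y) = { 'b' }

A: nullable alternative(s) A → ε; FOLLOW(A) = { $, '-', 'b', 'd', 'num' }
  A → Y L: FIRST \ {ε} = { 'b' } — overlaps FOLLOW(A) on { 'b' }: CONFLICT
  A → ε: FIRST \ {ε} = { } — this is the only nullable alternative, skip

L, P, Y have no nullable alternative, so no FIRST/FOLLOW check is needed there.

So the grammar has 1 FIRST/FOLLOW conflict (marked CONFLICT above).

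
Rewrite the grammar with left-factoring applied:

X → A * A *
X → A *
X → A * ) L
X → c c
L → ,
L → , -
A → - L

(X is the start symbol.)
Left-factoring transforms A → αβ₁ | αβ₂ into A → αA' and A' → β₁ | β₂
(α is the longest common prefix among the alternatives). Repeat until
no nonterminal has two alternatives with a common prefix.

Round 1: X has alternatives sharing prefix 'A *'. Introduce X': X → A * X'
  Add: X' → A *
  Add: X' → ε
  Add: X' → ) L

Round 2: L has alternatives sharing prefix ','. Introduce L': L → , L'
  Add: L' → ε
  Add: L' → -

No remaining common prefixes — done.

Resulting grammar:
X → A * X'
X' → A *
X' → ε
X' → ) L
X → c c
L → , L'
L' → ε
L' → -
A → - L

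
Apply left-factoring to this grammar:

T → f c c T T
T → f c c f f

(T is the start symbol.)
Left-factoring transforms A → αβ₁ | αβ₂ into A → αA' and A' → β₁ | β₂
(α is the longest common prefix among the alternatives). Repeat until
no nonterminal has two alternatives with a common prefix.

Round 1: T has alternatives sharing prefix 'f c c'. Introduce T': T → f c c T'
  Add: T' → T T
  Add: T' → f f

No remaining common prefixes — done.

Resulting grammar:
T → f c c T'
T' → T T
T' → f f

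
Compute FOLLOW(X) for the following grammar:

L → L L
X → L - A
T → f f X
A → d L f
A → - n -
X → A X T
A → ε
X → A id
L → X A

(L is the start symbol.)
In T → f f X: X is at the end, add FOLLOW(T)
In X → A X T: X is followed by T, add FIRST(T) \ {ε} = { 'f' }
In L → X A: X is followed by A, add FIRST(A) \ {ε} = { '-', 'd' }
  A is nullable, so also add FOLLOW(L)

The FOLLOW sets referred to above (computed the same way, to a fixed point):
  FOLLOW(T) = { $, '-', 'd', 'f', 'id' }
  FOLLOW(L) = { $, '-', 'd', 'f', 'id' }

Taking the union: FOLLOW(X) = { $, '-', 'd', 'f', 'id' }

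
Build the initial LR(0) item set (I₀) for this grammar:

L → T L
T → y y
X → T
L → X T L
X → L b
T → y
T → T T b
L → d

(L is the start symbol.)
{ [L → . T L], [L → . X T L], [L → . d], [L' → . L], [T → . T T b], [T → . y y], [T → . y], [X → . L b], [X → . T] }

First, augment the grammar with L' → L
I₀ = CLOSURE({ [L' → . L] }):
  [L' → . L] has the dot before L: add [L → . T L], [L → . X T L], [L → . d]
  [L → . T L] has the dot before T: add [T → . y y], [T → . y], [T → . T T b]
  [L → . X T L] has the dot before X: add [X → . T], [X → . L b]
No further items can be added.

I₀ = { [L → . T L], [L → . X T L], [L → . d], [L' → . L], [T → . T T b], [T → . y y], [T → . y], [X → . L b], [X → . T] }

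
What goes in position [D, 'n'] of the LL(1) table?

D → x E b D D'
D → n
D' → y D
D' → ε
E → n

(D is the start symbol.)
D → n

To find M[D, 'n'], we find productions for D where 'n' is in the predict set (PREDICT(N → α) = (FIRST(α) \ {ε}) ∪ (FOLLOW(N) if α ⇒* ε)).

D → x E b D D': PREDICT = { 'x' }
D → n: PREDICT = { 'n' }
  'n' is in predict set, so this production goes in M[D, 'n']

M[D, 'n'] = D → n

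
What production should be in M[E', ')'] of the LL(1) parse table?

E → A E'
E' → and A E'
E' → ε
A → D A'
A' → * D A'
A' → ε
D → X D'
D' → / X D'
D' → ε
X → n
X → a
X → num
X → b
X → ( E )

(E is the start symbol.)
E' → ε

To find M[E', ')'], we find productions for E' where ')' is in the predict set (PREDICT(N → α) = (FIRST(α) \ {ε}) ∪ (FOLLOW(N) if α ⇒* ε)).

Relevant sets:
  FOLLOW(E') = { $, ')' }

E' → and A E': PREDICT = { 'and' }
E' → ε: PREDICT = { $, ')' }
  ')' is in predict set, so this production goes in M[E', ')']

M[E', ')'] = E' → ε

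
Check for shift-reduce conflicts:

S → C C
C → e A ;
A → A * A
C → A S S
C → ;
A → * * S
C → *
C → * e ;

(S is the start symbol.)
Yes — I1: [C → * .] vs [A → * . * S]; I11: [A → A * A .] vs [A → A . * A]; I15: [C → * .] vs [A → . * * S]; I21: [C → * .] vs [A → . * * S]

Augment with S' → S and build the canonical LR(0) collection (I0 = CLOSURE({[S' → . S]}), then GOTO on every symbol after a dot until no new states appear). It has 23 states:
  I0: { [A → . * * S], [A → . A * A], [C → . * e ;], [C → . *], [C → . ;], [C → . A S S], [C → . e A ;], [S → . C C], [S' → . S] }  — shift
  I1: { [A → * . * S], [C → * . e ;], [C → * .] }  — shift, reduce
  I2: { [C → ; .] }  — reduce
  I3: { [A → . * * S], [A → . A * A], [A → A . * A], [C → . * e ;], [C → . *], [C → . ;], [C → . A S S], [C → . e A ;], [C → A . S S], [S → . C C] }  — shift
  I4: { [A → . * * S], [A → . A * A], [C → . * e ;], [C → . *], [C → . ;], [C → . A S S], [C → . e A ;], [S → C . C] }  — shift
  I5: { [S' → S .] }  — accept
  I6: { [A → . * * S], [A → . A * A], [C → e . A ;] }  — shift
  I7: { [A → * . * S] }  — shift
  I8: { [A → A . * A], [C → e A . ;] }  — shift
  I9: { [A → . * * S], [A → . A * A], [A → A * . A] }  — shift
  I10: { [C → e A ; .] }  — reduce
  I11: { [A → A * A .], [A → A . * A] }  — shift, reduce
  I12: { [A → * * . S], [A → . * * S], [A → . A * A], [C → . * e ;], [C → . *], [C → . ;], [C → . A S S], [C → . e A ;], [S → . C C] }  — shift
  I13: { [A → * * S .] }  — reduce
  I14: { [S → C C .] }  — reduce
  I15: { [A → * . * S], [A → . * * S], [A → . A * A], [A → A * . A], [C → * . e ;], [C → * .] }  — shift, reduce
  I16: { [A → . * * S], [A → . A * A], [C → . * e ;], [C → . *], [C → . ;], [C → . A S S], [C → . e A ;], [C → A S . S], [S → . C C] }  — shift
  I17: { [C → A S S .] }  — reduce
  I18: { [A → * * . S], [A → * . * S], [A → . * * S], [A → . A * A], [C → . * e ;], [C → . *], [C → . ;], [C → . A S S], [C → . e A ;], [S → . C C] }  — shift
  I19: { [C → * e . ;] }  — shift
  I20: { [C → * e ; .] }  — reduce
  I21: { [A → * * . S], [A → * . * S], [A → . * * S], [A → . A * A], [C → * . e ;], [C → * .], [C → . * e ;], [C → . *], [C → . ;], [C → . A S S], [C → . e A ;], [S → . C C] }  — shift, reduce
  I22: { [A → . * * S], [A → . A * A], [C → * e . ;], [C → e . A ;] }  — shift

I1 contains reduce item [C → * .] and shift items [A → * . * S], [C → * . e ;] — shift-reduce conflict.
I11 contains reduce item [A → A * A .] and shift item [A → A . * A] — shift-reduce conflict.
I15 contains reduce item [C → * .] and shift items [A → . * * S], [A → * . * S], [C → * . e ;] — shift-reduce conflict.
I21 contains reduce item [C → * .] and shift items [A → . * * S], [A → * . * S], [C → . *], [C → . * e ;], [C → * . e ;], [C → . ;], [C → . e A ;] — shift-reduce conflict.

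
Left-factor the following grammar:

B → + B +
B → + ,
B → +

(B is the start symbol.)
B → + B'
B' → B +
B' → ,
B' → ε

Left-factoring transforms A → αβ₁ | αβ₂ into A → αA' and A' → β₁ | β₂
(α is the longest common prefix among the alternatives). Repeat until
no nonterminal has two alternatives with a common prefix.

Round 1: B has alternatives sharing prefix '+'. Introduce B': B → + B'
  Add: B' → B +
  Add: B' → ,
  Add: B' → ε

No remaining common prefixes — done.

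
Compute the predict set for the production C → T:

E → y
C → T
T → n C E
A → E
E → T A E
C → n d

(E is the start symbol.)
{ 'n' }

PREDICT(C → T) = (FIRST(RHS) \ {ε}) ∪ (FOLLOW(C) if ε ∈ FIRST(RHS), i.e. RHS ⇒* ε)
FIRST(T) = { 'n' }
FIRST(T) = { 'n' }
ε ∉ FIRST(T), so FOLLOW(C) is not added.
PREDICT(C → T) = { 'n' }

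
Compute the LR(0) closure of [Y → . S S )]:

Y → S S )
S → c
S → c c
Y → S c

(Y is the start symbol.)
To compute CLOSURE, for each item [A → α.Bβ] where B is a non-terminal, add [B → .γ] for all productions B → γ; repeat for the newly added items until nothing changes.

Start with: [Y → . S S )]
  [Y → . S S )] has the dot before S: add [S → . c], [S → . c c]
No further items can be added.

CLOSURE = { [S → . c c], [S → . c], [Y → . S S )] }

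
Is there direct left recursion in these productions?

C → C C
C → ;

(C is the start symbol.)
C → C C: LEFT RECURSIVE (starts with C)
C → ;: starts with ';'

The grammar has direct left recursion on: C.

Answer: Yes, C is left-recursive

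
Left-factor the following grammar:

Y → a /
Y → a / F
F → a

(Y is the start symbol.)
Left-factoring transforms A → αβ₁ | αβ₂ into A → αA' and A' → β₁ | β₂
(α is the longest common prefix among the alternatives). Repeat until
no nonterminal has two alternatives with a common prefix.

Round 1: Y has alternatives sharing prefix 'a /'. Introduce Y': Y → a / Y'
  Add: Y' → ε
  Add: Y' → F

No remaining common prefixes — done.

Resulting grammar:
Y → a / Y'
Y' → ε
Y' → F
F → a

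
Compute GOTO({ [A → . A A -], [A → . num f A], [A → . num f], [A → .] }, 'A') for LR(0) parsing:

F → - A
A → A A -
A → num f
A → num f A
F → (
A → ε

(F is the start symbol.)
GOTO(I, 'A') = CLOSURE({ [A → αX.β] : [A → α.Xβ] ∈ I, X = 'A' })

Items with dot before 'A', with the dot advanced:
  [A → . A A -] → [A → A . A -]
Closure of the advanced items:
  [A → A . A -] has the dot before A: add [A → . A A -], [A → . num f], [A → . num f A], [A → .]

GOTO = { [A → . A A -], [A → . num f A], [A → . num f], [A → .], [A → A . A -] }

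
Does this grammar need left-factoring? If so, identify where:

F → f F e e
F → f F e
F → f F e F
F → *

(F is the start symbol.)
Yes, F has productions with common prefix 'f F e'

Left-factoring is needed when two productions for the same non-terminal
share a common prefix on the right-hand side.

Productions for F:
  F → f F e e
  F → f F e
  F → f F e F
  F → *

Found common prefix 'f F e' in productions for F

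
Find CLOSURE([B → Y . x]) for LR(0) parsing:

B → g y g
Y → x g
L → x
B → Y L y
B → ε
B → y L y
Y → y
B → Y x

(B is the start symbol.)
To compute CLOSURE, for each item [A → α.Bβ] where B is a non-terminal, add [B → .γ] for all productions B → γ; repeat for the newly added items until nothing changes.

Start with: [B → Y . x]
The dot precedes the terminal x, so nothing is added.

CLOSURE = { [B → Y . x] }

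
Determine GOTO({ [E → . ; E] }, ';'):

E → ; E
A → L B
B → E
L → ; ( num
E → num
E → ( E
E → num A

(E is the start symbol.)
{ [E → . ( E], [E → . ; E], [E → . num A], [E → . num], [E → ; . E] }

GOTO(I, ';') = CLOSURE({ [A → αX.β] : [A → α.Xβ] ∈ I, X = ';' })

Items with dot before ';', with the dot advanced:
  [E → . ; E] → [E → ; . E]
Closure of the advanced items:
  [E → ; . E] has the dot before E: add [E → . ; E], [E → . num], [E → . ( E], [E → . num A]

GOTO = { [E → . ( E], [E → . ; E], [E → . num A], [E → . num], [E → ; . E] }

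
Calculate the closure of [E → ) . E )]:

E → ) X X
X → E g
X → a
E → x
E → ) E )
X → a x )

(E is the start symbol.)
{ [E → ) . E )], [E → . ) E )], [E → . ) X X], [E → . x] }

To compute CLOSURE, for each item [A → α.Bβ] where B is a non-terminal, add [B → .γ] for all productions B → γ; repeat for the newly added items until nothing changes.

Start with: [E → ) . E )]
  [E → ) . E )] has the dot before E: add [E → . ) X X], [E → . x], [E → . ) E )]
No further items can be added.

CLOSURE = { [E → ) . E )], [E → . ) E )], [E → . ) X X], [E → . x] }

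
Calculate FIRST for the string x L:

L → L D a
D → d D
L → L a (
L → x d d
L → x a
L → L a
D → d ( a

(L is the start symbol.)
{ 'x' }

To compute FIRST(x L), process the symbols left to right:
Symbol x is a terminal. Add 'x' and stop.
FIRST(x L) = { 'x' }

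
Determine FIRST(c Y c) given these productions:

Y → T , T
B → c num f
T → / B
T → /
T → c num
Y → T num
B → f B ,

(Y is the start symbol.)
To compute FIRST(c Y c), process the symbols left to right:
Symbol c is a terminal. Add 'c' and stop.
FIRST(c Y c) = { 'c' }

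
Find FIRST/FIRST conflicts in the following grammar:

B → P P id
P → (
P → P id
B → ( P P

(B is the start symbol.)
FIRST sets of the non-terminals at (or reachable through a nullable prefix from) the front of some alternative:
  FIRST(P) = { '(' }

Productions for B:
  B → P P id: FIRST = { '(' }
  B → ( P P: FIRST = { '(' }
Productions for P:
  P → (: FIRST = { '(' }
  P → P id: FIRST = { '(' }

Conflict for B: B → P P id and B → ( P P
  Overlap: { '(' }
Conflict for P: P → ( and P → P id
  Overlap: { '(' }

Answer: Yes. B → P P id / B → '(' P P on { '(' }; P → '(' / P → P id on { '(' }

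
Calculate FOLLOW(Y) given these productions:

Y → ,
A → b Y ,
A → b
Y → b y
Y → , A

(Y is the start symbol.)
Y is the start symbol, so $ ∈ FOLLOW(Y).
In A → b Y ,: Y is followed by ',', add FIRST(',') \ {ε} = { ',' }

Taking the union: FOLLOW(Y) = { $, ',' }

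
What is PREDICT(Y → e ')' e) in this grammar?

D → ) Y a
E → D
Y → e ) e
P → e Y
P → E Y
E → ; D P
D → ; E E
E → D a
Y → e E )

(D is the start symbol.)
PREDICT(Y → e ')' e) = (FIRST(RHS) \ {ε}) ∪ (FOLLOW(Y) if ε ∈ FIRST(RHS), i.e. RHS ⇒* ε)
FIRST(e ')' e) = { 'e' }
ε ∉ FIRST(e ')' e), so FOLLOW(Y) is not added.
PREDICT(Y → e ')' e) = { 'e' }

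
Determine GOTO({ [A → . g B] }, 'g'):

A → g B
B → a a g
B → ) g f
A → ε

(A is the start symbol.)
GOTO(I, 'g') = CLOSURE({ [A → αX.β] : [A → α.Xβ] ∈ I, X = 'g' })

Items with dot before 'g', with the dot advanced:
  [A → . g B] → [A → g . B]
Closure of the advanced items:
  [A → g . B] has the dot before B: add [B → . a a g], [B → . ) g f]

GOTO = { [A → g . B], [B → . ) g f], [B → . a a g] }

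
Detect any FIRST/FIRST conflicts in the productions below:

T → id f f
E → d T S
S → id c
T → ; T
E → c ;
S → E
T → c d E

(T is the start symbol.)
A FIRST/FIRST conflict occurs when two productions N → α and N → β for the same non-terminal have FIRST(α) ∩ FIRST(β) ≠ ∅ (with ε ∈ FIRST of a nullable right-hand side, so two nullable alternatives also conflict).

FIRST sets of the non-terminals at (or reachable through a nullable prefix from) the front of some alternative:
  FIRST(E) = { 'c', 'd' }

Productions for T:
  T → id f f: FIRST = { 'id' }
  T → ; T: FIRST = { ';' }
  T → c d E: FIRST = { 'c' }
Productions for E:
  E → d T S: FIRST = { 'd' }
  E → c ;: FIRST = { 'c' }
Productions for S:
  S → id c: FIRST = { 'id' }
  S → E: FIRST = { 'c', 'd' }

All alternatives of each non-terminal have pairwise disjoint FIRST sets.

Answer: No FIRST/FIRST conflicts.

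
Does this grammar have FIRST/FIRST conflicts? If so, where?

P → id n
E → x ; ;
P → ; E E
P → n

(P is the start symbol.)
A FIRST/FIRST conflict occurs when two productions N → α and N → β for the same non-terminal have FIRST(α) ∩ FIRST(β) ≠ ∅ (with ε ∈ FIRST of a nullable right-hand side, so two nullable alternatives also conflict).

Productions for P:
  P → id n: FIRST = { 'id' }
  P → ; E E: FIRST = { ';' }
  P → n: FIRST = { 'n' }
E has only one production, so no FIRST/FIRST conflict is possible there.

All alternatives of each non-terminal have pairwise disjoint FIRST sets.

Answer: No FIRST/FIRST conflicts.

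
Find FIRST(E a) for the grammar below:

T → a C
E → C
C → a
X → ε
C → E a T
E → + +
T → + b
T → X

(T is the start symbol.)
FIRST sets of the non-terminals involved (from the grammar, by fixed-point iteration):
  FIRST(E) = { '+', 'a' }

To compute FIRST(E a), process the symbols left to right:
Symbol E is a non-terminal. Add FIRST(E) \ {ε} = { '+', 'a' }
E is not nullable (ε ∉ FIRST(E)), so stop here.
FIRST(E a) = { '+', 'a' }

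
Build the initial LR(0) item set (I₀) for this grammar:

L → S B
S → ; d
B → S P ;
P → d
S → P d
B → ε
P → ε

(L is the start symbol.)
First, augment the grammar with L' → L
I₀ = CLOSURE({ [L' → . L] }):
  [L' → . L] has the dot before L: add [L → . S B]
  [L → . S B] has the dot before S: add [S → . ; d], [S → . P d]
  [S → . P d] has the dot before P: add [P → . d], [P → .]
No further items can be added.

I₀ = { [L → . S B], [L' → . L], [P → . d], [P → .], [S → . ; d], [S → . P d] }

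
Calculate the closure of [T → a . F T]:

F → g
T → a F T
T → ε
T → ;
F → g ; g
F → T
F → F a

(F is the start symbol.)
To compute CLOSURE, for each item [A → α.Bβ] where B is a non-terminal, add [B → .γ] for all productions B → γ; repeat for the newly added items until nothing changes.

Start with: [T → a . F T]
  [T → a . F T] has the dot before F: add [F → . g], [F → . g ; g], [F → . T], [F → . F a]
  [F → . T] has the dot before T: add [T → . a F T], [T → .], [T → . ;]
No further items can be added.

CLOSURE = { [F → . F a], [F → . T], [F → . g ; g], [F → . g], [T → . ;], [T → . a F T], [T → .], [T → a . F T] }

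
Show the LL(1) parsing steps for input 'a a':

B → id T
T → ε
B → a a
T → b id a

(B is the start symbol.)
LL(1) parsing maintains a stack (initially the start symbol over $) and the input. At each step: if the stack top is a terminal, match it against the current input token; if it is a non-terminal N, replace it with the RHS of M[N, lookahead] (the unique production whose predict set contains the lookahead).

Stack is shown with the top on the left.

Stack  Input  Action
--------------------
B $    a a $  output B → a a
a a $  a a $  match 'a'
a $    a $    match 'a'
$      $      accept

The string is accepted.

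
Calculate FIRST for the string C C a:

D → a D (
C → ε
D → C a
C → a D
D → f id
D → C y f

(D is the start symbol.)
{ 'a' }

FIRST sets of the non-terminals involved (from the grammar, by fixed-point iteration):
  FIRST(C) = { 'a', ε }

To compute FIRST(C C a), process the symbols left to right:
Symbol C is a non-terminal. Add FIRST(C) \ {ε} = { 'a' }
C is nullable (ε ∈ FIRST(C)), continue to the next symbol.
Symbol C is a non-terminal. Add FIRST(C) \ {ε} = { 'a' }
C is nullable (ε ∈ FIRST(C)), continue to the next symbol.
Symbol a is a terminal. Add 'a' and stop.
FIRST(C C a) = { 'a' }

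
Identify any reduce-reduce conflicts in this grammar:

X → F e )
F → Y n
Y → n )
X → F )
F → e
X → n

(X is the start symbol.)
Augment with X' → X and build the canonical LR(0) collection (I0 = CLOSURE({[X' → . X]}), then GOTO on every symbol after a dot until no new states appear). It has 11 states:
  I0: { [F → . Y n], [F → . e], [X → . F )], [X → . F e )], [X → . n], [X' → . X], [Y → . n )] }  — shift
  I1: { [X → F . )], [X → F . e )] }  — shift
  I2: { [X' → X .] }  — accept
  I3: { [F → Y . n] }  — shift
  I4: { [F → e .] }  — reduce
  I5: { [X → n .], [Y → n . )] }  — shift, reduce
  I6: { [Y → n ) .] }  — reduce
  I7: { [F → Y n .] }  — reduce
  I8: { [X → F ) .] }  — reduce
  I9: { [X → F e . )] }  — shift
  I10: { [X → F e ) .] }  — reduce

No state contains more than one complete item.

Answer: No reduce-reduce conflicts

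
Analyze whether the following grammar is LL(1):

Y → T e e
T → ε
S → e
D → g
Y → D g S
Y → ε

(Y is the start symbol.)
A grammar is LL(1) if for each non-terminal N with multiple productions, the predict sets of those productions are pairwise disjoint, where PREDICT(N → α) = (FIRST(α) \ {ε}) ∪ (FOLLOW(N) if α ⇒* ε).

Relevant sets:
  FIRST(T) = { ε }
  FIRST(D) = { 'g' }
  FOLLOW(Y) = { $ }

For Y:
  PREDICT(Y → T e e) = { 'e' }
  PREDICT(Y → D g S) = { 'g' }
  PREDICT(Y → ε) = { $ }
T, S, D have a single production, so nothing to check there.

All predict sets are disjoint. The grammar IS LL(1).

Answer: Yes, the grammar is LL(1).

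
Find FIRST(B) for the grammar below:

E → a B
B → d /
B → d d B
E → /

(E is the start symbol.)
To compute FIRST(B), examine every production with B on the left-hand side, reading each right-hand side left to right until a non-nullable symbol is reached.

From B → d /:
  - d is a terminal: add 'd' and stop
From B → d d B:
  - d is a terminal: add 'd' and stop

Collecting: FIRST(B) = { 'd' }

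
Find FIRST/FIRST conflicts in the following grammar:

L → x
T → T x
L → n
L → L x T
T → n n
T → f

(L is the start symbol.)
A FIRST/FIRST conflict occurs when two productions N → α and N → β for the same non-terminal have FIRST(α) ∩ FIRST(β) ≠ ∅ (with ε ∈ FIRST of a nullable right-hand side, so two nullable alternatives also conflict).

FIRST sets of the non-terminals at (or reachable through a nullable prefix from) the front of some alternative:
  FIRST(L) = { 'n', 'x' }
  FIRST(T) = { 'f', 'n' }

Productions for L:
  L → x: FIRST = { 'x' }
  L → n: FIRST = { 'n' }
  L → L x T: FIRST = { 'n', 'x' }
Productions for T:
  T → T x: FIRST = { 'f', 'n' }
  T → n n: FIRST = { 'n' }
  T → f: FIRST = { 'f' }

Conflict for L: L → x and L → L x T
  Overlap: { 'x' }
Conflict for L: L → n and L → L x T
  Overlap: { 'n' }
Conflict for T: T → T x and T → n n
  Overlap: { 'n' }
Conflict for T: T → T x and T → f
  Overlap: { 'f' }

Answer: Yes. L → x / L → L x T on { 'x' }; L → n / L → L x T on { 'n' }; T → T x / T → n n on { 'n' }; T → T x / T → f on { 'f' }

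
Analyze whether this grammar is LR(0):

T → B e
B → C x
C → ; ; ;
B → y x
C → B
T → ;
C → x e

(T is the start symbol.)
No. Shift-reduce conflict between [T → ; .] and [C → ; . ; ;]

A grammar is LR(0) if no state in the canonical LR(0) collection has:
  - both a shift item (dot before a terminal) and a complete item (shift-reduce conflict), or
  - two or more complete items (reduce-reduce conflict; the accept item [T' → T .] counts as a complete item here).

Augment with T' → T and build the canonical LR(0) collection (I0 = CLOSURE({[T' → . T]}), then GOTO on every symbol after a dot until no new states appear). It has 13 states:
  I0: { [B → . C x], [B → . y x], [C → . ; ; ;], [C → . B], [C → . x e], [T → . ;], [T → . B e], [T' → . T] }  — shift
  I1: { [C → ; . ; ;], [T → ; .] }  — shift, reduce
  I2: { [C → B .], [T → B . e] }  — shift, reduce
  I3: { [B → C . x] }  — shift
  I4: { [T' → T .] }  — accept
  I5: { [C → x . e] }  — shift
  I6: { [B → y . x] }  — shift
  I7: { [B → y x .] }  — reduce
  I8: { [C → x e .] }  — reduce
  I9: { [B → C x .] }  — reduce
  I10: { [T → B e .] }  — reduce
  I11: { [C → ; ; . ;] }  — shift
  I12: { [C → ; ; ; .] }  — reduce

Conflict in state I1:
  Shift-reduce conflict between [T → ; .] and [C → ; . ; ;]
So the grammar is NOT LR(0).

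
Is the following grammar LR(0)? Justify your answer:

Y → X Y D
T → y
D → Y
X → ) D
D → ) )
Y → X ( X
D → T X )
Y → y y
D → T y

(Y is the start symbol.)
No. Shift-reduce conflict between [T → y .] and [Y → y . y]

Augment with Y' → Y and build the canonical LR(0) collection (I0 = CLOSURE({[Y' → . Y]}), then GOTO on every symbol after a dot until no new states appear). It has 19 states:
  I0: { [X → . ) D], [Y → . X ( X], [Y → . X Y D], [Y → . y y], [Y' → . Y] }  — shift
  I1: { [D → . ) )], [D → . T X )], [D → . T y], [D → . Y], [T → . y], [X → ) . D], [X → . ) D], [Y → . X ( X], [Y → . X Y D], [Y → . y y] }  — shift
  I2: { [X → . ) D], [Y → . X ( X], [Y → . X Y D], [Y → . y y], [Y → X . ( X], [Y → X . Y D] }  — shift
  I3: { [Y' → Y .] }  — accept
  I4: { [Y → y . y] }  — shift
  I5: { [Y → y y .] }  — reduce
  I6: { [X → . ) D], [Y → X ( . X] }  — shift
  I7: { [D → . ) )], [D → . T X )], [D → . T y], [D → . Y], [T → . y], [X → . ) D], [Y → . X ( X], [Y → . X Y D], [Y → . y y], [Y → X Y . D] }  — shift
  I8: { [D → ) . )], [D → . ) )], [D → . T X )], [D → . T y], [D → . Y], [T → . y], [X → ) . D], [X → . ) D], [Y → . X ( X], [Y → . X Y D], [Y → . y y] }  — shift
  I9: { [Y → X Y D .] }  — reduce
  I10: { [D → T . X )], [D → T . y], [X → . ) D] }  — shift
  I11: { [D → Y .] }  — reduce
  I12: { [T → y .], [Y → y . y] }  — shift, reduce
  I13: { [D → T X . )] }  — shift
  I14: { [D → T y .] }  — reduce
  I15: { [D → T X ) .] }  — reduce
  I16: { [D → ) ) .], [D → ) . )], [D → . ) )], [D → . T X )], [D → . T y], [D → . Y], [T → . y], [X → ) . D], [X → . ) D], [Y → . X ( X], [Y → . X Y D], [Y → . y y] }  — shift, reduce
  I17: { [X → ) D .] }  — reduce
  I18: { [Y → X ( X .] }  — reduce

Conflict in state I12:
  Shift-reduce conflict between [T → y .] and [Y → y . y]
So the grammar is NOT LR(0).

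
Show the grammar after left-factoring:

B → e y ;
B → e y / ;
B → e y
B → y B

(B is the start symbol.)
B → e y B'
B' → ;
B' → / ;
B' → ε
B → y B

Left-factoring transforms A → αβ₁ | αβ₂ into A → αA' and A' → β₁ | β₂
(α is the longest common prefix among the alternatives). Repeat until
no nonterminal has two alternatives with a common prefix.

Round 1: B has alternatives sharing prefix 'e y'. Introduce B': B → e y B'
  Add: B' → ;
  Add: B' → / ;
  Add: B' → ε

No remaining common prefixes — done.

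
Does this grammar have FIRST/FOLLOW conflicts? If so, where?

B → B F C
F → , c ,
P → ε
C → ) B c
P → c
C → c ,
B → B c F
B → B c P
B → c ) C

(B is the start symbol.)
A FIRST/FOLLOW conflict occurs when a non-terminal N has a nullable alternative N → β (β ⇒* ε) and another alternative N → α with FIRST(α) ∩ FOLLOW(N) ≠ ∅: on such a lookahead the parser cannot decide between expanding α and letting N vanish via β.

Nullable non-terminals: P.

P: nullable alternative(s) P → ε; FOLLOW(P) = { $, ',', 'c' }
  P → ε: FIRST \ {ε} = { } — this is the only nullable alternative, skip
  P → c: FIRST \ {ε} = { 'c' } — overlaps FOLLOW(P) on { 'c' }: CONFLICT

B, C, F have no nullable alternative, so no FIRST/FOLLOW check is needed there.

So the grammar has 1 FIRST/FOLLOW conflict (marked CONFLICT above).

Answer: Yes. P → c with FOLLOW(P) on { 'c' }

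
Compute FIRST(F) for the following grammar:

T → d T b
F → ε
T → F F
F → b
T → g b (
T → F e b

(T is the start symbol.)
To compute FIRST(F), examine every production with F on the left-hand side, reading each right-hand side left to right until a non-nullable symbol is reached.

From F → ε:
  - ε-production, so ε ∈ FIRST(F)
From F → b:
  - b is a terminal: add 'b' and stop

Collecting: FIRST(F) = { 'b', ε }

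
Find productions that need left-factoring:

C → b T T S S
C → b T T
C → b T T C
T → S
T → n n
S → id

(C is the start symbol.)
Yes, C has productions with common prefix 'b T T'

Left-factoring is needed when two productions for the same non-terminal
share a common prefix on the right-hand side.

Productions for C:
  C → b T T S S
  C → b T T
  C → b T T C
Productions for T:
  T → S
  T → n n

Found common prefix 'b T T' in productions for C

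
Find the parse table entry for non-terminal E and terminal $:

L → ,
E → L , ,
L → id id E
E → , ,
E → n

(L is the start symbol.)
Empty (error entry)

To find M[E, $], we find productions for E where $ is in the predict set (PREDICT(N → α) = (FIRST(α) \ {ε}) ∪ (FOLLOW(N) if α ⇒* ε)).

Relevant sets:
  FIRST(L) = { ',', 'id' }

E → L , ,: PREDICT = { ',', 'id' }
E → , ,: PREDICT = { ',' }
E → n: PREDICT = { 'n' }

M[E, $] is empty (no production applies)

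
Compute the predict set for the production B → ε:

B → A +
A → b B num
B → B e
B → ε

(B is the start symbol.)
{ $, 'e', 'num' }

PREDICT(B → ε) = (FIRST(RHS) \ {ε}) ∪ (FOLLOW(B) if ε ∈ FIRST(RHS), i.e. RHS ⇒* ε)
The right-hand side is ε (FIRST(ε) = { ε }), so the predict set is FOLLOW(B) = { $, 'e', 'num' }
PREDICT(B → ε) = { $, 'e', 'num' }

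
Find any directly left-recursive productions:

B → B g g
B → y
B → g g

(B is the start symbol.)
Direct left recursion occurs when N → N α for some non-terminal N (the right-hand side begins with the left-hand side itself).

B → B g g: LEFT RECURSIVE (starts with B)
B → y: starts with y
B → g g: starts with g

The grammar has direct left recursion on: B.

Answer: Yes, B is left-recursive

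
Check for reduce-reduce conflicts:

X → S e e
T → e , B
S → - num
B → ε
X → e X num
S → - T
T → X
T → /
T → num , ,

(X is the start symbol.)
No reduce-reduce conflicts

A reduce-reduce conflict occurs when an LR(0) state has two complete items [A → α .] and [B → β .] — both call for a reduction, and with no lookahead the parser cannot choose between them.

Augment with X' → X and build the canonical LR(0) collection (I0 = CLOSURE({[X' → . X]}), then GOTO on every symbol after a dot until no new states appear). It has 18 states:
  I0: { [S → . - T], [S → . - num], [X → . S e e], [X → . e X num], [X' → . X] }  — shift
  I1: { [S → - . T], [S → - . num], [S → . - T], [S → . - num], [T → . /], [T → . X], [T → . e , B], [T → . num , ,], [X → . S e e], [X → . e X num] }  — shift
  I2: { [X → S . e e] }  — shift
  I3: { [X' → X .] }  — accept
  I4: { [S → . - T], [S → . - num], [X → . S e e], [X → . e X num], [X → e . X num] }  — shift
  I5: { [X → e X . num] }  — shift
  I6: { [X → e X num .] }  — reduce
  I7: { [X → S e . e] }  — shift
  I8: { [X → S e e .] }  — reduce
  I9: { [T → / .] }  — reduce
  I10: { [S → - T .] }  — reduce
  I11: { [T → X .] }  — reduce
  I12: { [S → . - T], [S → . - num], [T → e . , B], [X → . S e e], [X → . e X num], [X → e . X num] }  — shift
  I13: { [S → - num .], [T → num . , ,] }  — shift, reduce
  I14: { [T → num , . ,] }  — shift
  I15: { [T → num , , .] }  — reduce
  I16: { [B → .], [T → e , . B] }  — reduce
  I17: { [T → e , B .] }  — reduce

No state contains more than one complete item.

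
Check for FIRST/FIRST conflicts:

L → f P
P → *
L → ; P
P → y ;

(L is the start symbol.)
No FIRST/FIRST conflicts.

Productions for L:
  L → f P: FIRST = { 'f' }
  L → ; P: FIRST = { ';' }
Productions for P:
  P → *: FIRST = { '*' }
  P → y ;: FIRST = { 'y' }

All alternatives of each non-terminal have pairwise disjoint FIRST sets.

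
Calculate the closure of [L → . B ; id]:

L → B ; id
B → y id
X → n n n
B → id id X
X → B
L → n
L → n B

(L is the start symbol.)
{ [B → . id id X], [B → . y id], [L → . B ; id] }

To compute CLOSURE, for each item [A → α.Bβ] where B is a non-terminal, add [B → .γ] for all productions B → γ; repeat for the newly added items until nothing changes.

Start with: [L → . B ; id]
  [L → . B ; id] has the dot before B: add [B → . y id], [B → . id id X]
No further items can be added.

CLOSURE = { [B → . id id X], [B → . y id], [L → . B ; id] }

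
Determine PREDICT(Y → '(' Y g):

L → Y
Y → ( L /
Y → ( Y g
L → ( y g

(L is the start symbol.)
{ '(' }

PREDICT(Y → '(' Y g) = (FIRST(RHS) \ {ε}) ∪ (FOLLOW(Y) if ε ∈ FIRST(RHS), i.e. RHS ⇒* ε)
FIRST('(' Y g) = { '(' }
ε ∉ FIRST('(' Y g), so FOLLOW(Y) is not added.
PREDICT(Y → '(' Y g) = { '(' }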